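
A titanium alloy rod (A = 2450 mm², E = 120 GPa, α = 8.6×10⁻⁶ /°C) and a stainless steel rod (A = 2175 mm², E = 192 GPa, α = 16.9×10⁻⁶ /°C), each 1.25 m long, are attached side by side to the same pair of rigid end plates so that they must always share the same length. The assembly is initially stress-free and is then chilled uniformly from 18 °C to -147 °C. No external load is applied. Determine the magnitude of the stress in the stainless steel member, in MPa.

σ ≈ 109 MPa (tensile)

Equilibrium of a rigid end plate with no external load gives equal and opposite internal forces ±P in the two members. Since α_{stainless steel} > α_{titanium alloy}, cooling drives the stainless steel into tension and the titanium alloy into compression.
Setting the final lengths equal and cancelling L: (α₁ − α₂)ΔT = P/(A₁E₁) + P/(A₂E₂).
|α₁ − α₂|·ΔT = 8.3×10⁻⁶ × 165 = 0.001369.
1/(A₁E₁) + 1/(A₂E₂) = 1/(2450×120×10³) + 1/(2175×192×10³) = 5.796×10⁻⁹ N⁻¹.
P = 0.001369 / 5.796×10⁻⁹ = 236300 N = 236.3 kN.
σ_{stainless steel} = P/A₂ = 236300/2175 = 108.6 MPa, tensile.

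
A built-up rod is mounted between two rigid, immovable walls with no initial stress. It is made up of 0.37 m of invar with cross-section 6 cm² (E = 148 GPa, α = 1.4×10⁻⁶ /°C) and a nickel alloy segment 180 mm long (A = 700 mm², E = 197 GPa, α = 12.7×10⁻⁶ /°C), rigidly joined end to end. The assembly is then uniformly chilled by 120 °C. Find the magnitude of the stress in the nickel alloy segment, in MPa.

With the walls removed the bar would change length by δ_free = Σ αᵢΔT Lᵢ = 1.4×10⁻⁶×120×370 + 12.7×10⁻⁶×120×180 = 0.3365 mm.
Since the ends are fixed, an axial force P builds up, equal in every segment, with P · Σ Lᵢ/(AᵢEᵢ) = δ_free.
The series flexibility is Σ Lᵢ/(AᵢEᵢ) = 370/(600×148×10³) + 180/(700×197×10³) = 5.472×10⁻⁶ mm/N.
Hence P = δ_free / Σ(L/AE) = 0.3365/5.472×10⁻⁶ = 61.49 kN (tensile).
σ_{nickel alloy} = P / A = 61490 / 700 = 87.85 MPa.

σ ≈ 87.8 MPa (tensile)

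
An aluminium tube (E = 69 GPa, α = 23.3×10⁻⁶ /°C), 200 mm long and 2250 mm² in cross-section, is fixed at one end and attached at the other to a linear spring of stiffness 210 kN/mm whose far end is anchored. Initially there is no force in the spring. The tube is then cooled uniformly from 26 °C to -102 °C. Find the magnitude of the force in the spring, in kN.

The unrestrained thermal change is αΔT L = 23.3×10⁻⁶ × 128 × 200 = 0.5965 mm.
Let P be the tensile force in the spring. The tube extends elastically by PL/(AE) and the spring stretches by P/k; together these equal δ_free.
P [ L/(AE) + 1/k ] = δ_free → P [ 200/(2250×69×10³) + 1/(210×10³) ] = 0.5965.
P = 0.5965 / 6.05×10⁻⁶ = 98590 N.

P ≈ 98.6 kN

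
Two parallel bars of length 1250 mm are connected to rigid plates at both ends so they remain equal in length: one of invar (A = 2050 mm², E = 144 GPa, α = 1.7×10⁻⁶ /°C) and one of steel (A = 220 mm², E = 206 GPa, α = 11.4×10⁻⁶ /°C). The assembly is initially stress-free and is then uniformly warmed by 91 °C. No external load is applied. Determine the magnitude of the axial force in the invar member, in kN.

P ≈ 34.7 kN (tensile in the invar)

Both members must finish at the same length. With the larger α, the steel tends to over-expand; the plates restrain it, putting the steel in compression and the invar in tension. With no external load the two internal forces are equal and opposite, magnitude P.
Setting the final lengths equal and cancelling L: (α₁ − α₂)ΔT = P/(A₁E₁) + P/(A₂E₂).
|α₁ − α₂|·ΔT = 9.7×10⁻⁶ × 91 = 0.0008827.
1/(A₁E₁) + 1/(A₂E₂) = 1/(2050×144×10³) + 1/(220×206×10³) = 2.545×10⁻⁸ N⁻¹.
So P = 0.0008827 / 2.545×10⁻⁸ = 34.68 kN.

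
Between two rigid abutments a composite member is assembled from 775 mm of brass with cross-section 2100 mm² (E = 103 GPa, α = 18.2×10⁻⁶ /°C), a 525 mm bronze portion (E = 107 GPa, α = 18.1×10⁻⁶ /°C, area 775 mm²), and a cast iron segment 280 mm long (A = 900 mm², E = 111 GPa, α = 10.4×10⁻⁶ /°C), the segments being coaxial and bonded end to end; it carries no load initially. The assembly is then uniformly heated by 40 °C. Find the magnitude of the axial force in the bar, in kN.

With the walls removed the bar would change length by δ_free = Σ αᵢΔT Lᵢ = 18.2×10⁻⁶×40×775 + 18.1×10⁻⁶×40×525 + 10.4×10⁻⁶×40×280 = 1.061 mm.
The walls prevent any net length change, so an axial force P (same in every segment) develops. Compatibility: P · Σ Lᵢ/(AᵢEᵢ) = δ_free.
The series flexibility is Σ Lᵢ/(AᵢEᵢ) = 775/(2100×103×10³) + 525/(775×107×10³) + 280/(900×111×10³) = 1.272×10⁻⁵ mm/N.
Hence P = δ_free / Σ(L/AE) = 1.061/1.272×10⁻⁵ = 83.42 kN (compressive).

P ≈ 83.4 kN (compressive)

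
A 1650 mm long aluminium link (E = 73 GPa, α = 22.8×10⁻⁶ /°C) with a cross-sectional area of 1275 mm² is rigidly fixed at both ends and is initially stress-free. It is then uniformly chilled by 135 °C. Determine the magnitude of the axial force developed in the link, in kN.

P ≈ 286 kN (tensile)

The ends cannot move, so σ = EαΔT = 73×10³ × 22.8×10⁻⁶ × 135 = 224.7 MPa.
Then P = σA = 224.7 × 1275 mm² = 286.5 kN, tensile.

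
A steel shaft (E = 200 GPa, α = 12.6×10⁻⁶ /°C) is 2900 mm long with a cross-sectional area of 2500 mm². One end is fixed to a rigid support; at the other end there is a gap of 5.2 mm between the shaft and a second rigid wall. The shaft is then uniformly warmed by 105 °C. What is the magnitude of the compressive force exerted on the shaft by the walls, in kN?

Unrestrained expansion: δ_free = αΔT L = 12.6×10⁻⁶ × 105 × 2900 = 3.837 mm.
Since δ_free = 3.84 mm is less than the 5.2 mm gap, the shaft never touches the wall. No axial force develops.

P ≈ 0 kN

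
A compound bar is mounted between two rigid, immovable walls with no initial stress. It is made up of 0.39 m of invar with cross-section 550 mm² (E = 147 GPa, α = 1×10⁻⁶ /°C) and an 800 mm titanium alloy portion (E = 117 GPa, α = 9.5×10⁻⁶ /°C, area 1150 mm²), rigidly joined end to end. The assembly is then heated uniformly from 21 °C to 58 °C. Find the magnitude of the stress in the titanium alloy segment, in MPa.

With the walls removed the bar would change length by δ_free = Σ αᵢΔT Lᵢ = 1×10⁻⁶×37×390 + 9.5×10⁻⁶×37×800 = 0.2956 mm.
The walls prevent any net length change, so an axial force P (same in every segment) develops. Compatibility: P · Σ Lᵢ/(AᵢEᵢ) = δ_free.
Σ Lᵢ/(AᵢEᵢ) = 390/(550×147×10³) + 800/(1150×117×10³) = 1.077×10⁻⁵ mm/N.
So P = 0.2956 / 1.077×10⁻⁵ = 27.45 kN, compressive.
σ_{titanium alloy} = P / A = 27450 / 1150 = 23.87 MPa.

σ ≈ 23.9 MPa (compressive)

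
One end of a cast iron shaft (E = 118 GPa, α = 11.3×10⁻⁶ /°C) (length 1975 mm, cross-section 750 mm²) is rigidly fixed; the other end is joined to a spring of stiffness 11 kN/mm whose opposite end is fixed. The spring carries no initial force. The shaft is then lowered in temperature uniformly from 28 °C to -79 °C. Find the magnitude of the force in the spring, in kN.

P ≈ 21.1 kN

Free thermal contraction: δ_free = αΔT L = 11.3×10⁻⁶ × 107 × 1975 = 2.388 mm.
Let P be the tensile force in the spring. The shaft extends elastically by PL/(AE) and the spring stretches by P/k; together these equal δ_free.
P [ L/(AE) + 1/k ] = δ_free → P [ 1975/(750×118×10³) + 1/(11×10³) ] = 2.388.
P = 2.388 / 0.0001132 = 21090 N.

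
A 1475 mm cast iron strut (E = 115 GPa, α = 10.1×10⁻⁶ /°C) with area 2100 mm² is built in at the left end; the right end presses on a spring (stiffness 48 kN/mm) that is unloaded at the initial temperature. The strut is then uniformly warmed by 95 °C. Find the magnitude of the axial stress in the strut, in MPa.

σ ≈ 25 MPa (compressive)

Free thermal expansion: δ_free = αΔT L = 10.1×10⁻⁶ × 95 × 1475 = 1.415 mm.
With a force P in the spring, the elastic change of the strut is PL/(AE) and that of the spring is P/k; compatibility requires their sum to equal δ_free.
So P = δ_free / [L/(AE) + 1/k] = 1.415 / [ 1475/(2100×115×10³) + 1/(48×10³) ].
P = 1.415 / 2.694×10⁻⁵ = 52530 N.
σ = P/A = 52530/2100 = 25.02 MPa.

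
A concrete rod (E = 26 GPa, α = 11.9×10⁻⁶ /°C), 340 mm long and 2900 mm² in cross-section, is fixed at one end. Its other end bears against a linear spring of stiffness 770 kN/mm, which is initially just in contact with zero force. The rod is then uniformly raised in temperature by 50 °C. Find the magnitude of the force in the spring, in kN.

P ≈ 34.8 kN

If the spring were absent the rod would lengthen by αΔT L = 11.9×10⁻⁶ × 50 × 340 = 0.2023 mm.
Let P be the compressive force at the spring. The rod shortens elastically by PL/(AE) and the spring compresses by P/k; together these equal δ_free.
P [ L/(AE) + 1/k ] = δ_free → P [ 340/(2900×26×10³) + 1/(770×10³) ] = 0.2023.
P = 0.2023 / 5.808×10⁻⁶ = 34830 N.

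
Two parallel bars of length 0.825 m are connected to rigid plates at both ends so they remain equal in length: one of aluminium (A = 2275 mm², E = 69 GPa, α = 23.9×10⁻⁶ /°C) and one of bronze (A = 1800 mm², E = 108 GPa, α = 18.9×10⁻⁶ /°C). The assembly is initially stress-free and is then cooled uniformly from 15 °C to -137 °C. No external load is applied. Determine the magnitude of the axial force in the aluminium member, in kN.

P ≈ 66 kN (tensile in the aluminium)

Equilibrium of a rigid end plate with no external load gives equal and opposite internal forces ±P in the two members. Since α_{aluminium} > α_{bronze}, cooling drives the aluminium into tension and the bronze into compression.
Compatibility of the two members (thermal + elastic change equal): (α₁ − α₂)ΔT = P·[1/(A₁E₁) + 1/(A₂E₂)].
|α₁ − α₂|·ΔT = 5×10⁻⁶ × 152 = 0.00076.
1/(A₁E₁) + 1/(A₂E₂) = 1/(2275×69×10³) + 1/(1800×108×10³) = 1.151×10⁻⁸ N⁻¹.
So P = 0.00076 / 1.151×10⁻⁸ = 66 kN.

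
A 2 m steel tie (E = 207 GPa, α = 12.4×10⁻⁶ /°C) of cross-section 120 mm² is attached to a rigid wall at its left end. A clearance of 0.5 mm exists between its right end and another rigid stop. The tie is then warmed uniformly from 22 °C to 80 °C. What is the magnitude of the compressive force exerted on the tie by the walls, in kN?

P ≈ 11.7 kN

If the wall were absent the tie would grow by αΔT L = 12.4×10⁻⁶ × 58 × 2000 = 1.438 mm.
The gap closes (δ_free > 0.5 mm) and the wall then resists a further 1.438 − 0.5 = 0.9384 mm of expansion.
So σ = E(δ_free − g)/L = 207×10³ × 0.9384/2000 = 97.12 MPa.
Force on the wall = σA = 97.12 × 120 mm² = 11.65 kN.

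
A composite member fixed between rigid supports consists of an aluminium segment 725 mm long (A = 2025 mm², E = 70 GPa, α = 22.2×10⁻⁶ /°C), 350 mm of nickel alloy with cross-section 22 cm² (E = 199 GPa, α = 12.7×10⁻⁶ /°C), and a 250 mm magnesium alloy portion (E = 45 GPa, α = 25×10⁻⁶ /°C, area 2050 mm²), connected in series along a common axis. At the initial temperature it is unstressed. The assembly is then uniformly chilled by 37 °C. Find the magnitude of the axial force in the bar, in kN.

P ≈ 115 kN (tensile)

Free thermal contraction of the whole bar: Σ αᵢΔT Lᵢ = 22.2×10⁻⁶×37×725 + 12.7×10⁻⁶×37×350 + 25×10⁻⁶×37×250 = 0.9912 mm.
Since the ends are fixed, an axial force P builds up, equal in every segment, with P · Σ Lᵢ/(AᵢEᵢ) = δ_free.
Σ Lᵢ/(AᵢEᵢ) = 725/(2025×70×10³) + 350/(2200×199×10³) + 250/(2050×45×10³) = 8.624×10⁻⁶ mm/N.
Hence P = δ_free / Σ(L/AE) = 0.9912/8.624×10⁻⁶ = 114.9 kN (tensile).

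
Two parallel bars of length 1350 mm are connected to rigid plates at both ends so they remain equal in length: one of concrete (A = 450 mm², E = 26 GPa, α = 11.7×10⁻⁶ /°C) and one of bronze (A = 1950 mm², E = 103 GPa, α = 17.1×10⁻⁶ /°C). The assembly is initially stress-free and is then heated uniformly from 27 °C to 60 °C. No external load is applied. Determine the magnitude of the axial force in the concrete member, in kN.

P ≈ 1.97 kN (tensile in the concrete)

Equilibrium of a rigid end plate with no external load gives equal and opposite internal forces ±P in the two members. Since α_{bronze} > α_{concrete}, heating drives the bronze into compression and the concrete into tension.
Compatibility of the two members (thermal + elastic change equal): (α₁ − α₂)ΔT = P·[1/(A₁E₁) + 1/(A₂E₂)].
|α₁ − α₂|·ΔT = 5.4×10⁻⁶ × 33 = 0.0001782.
1/(A₁E₁) + 1/(A₂E₂) = 1/(450×26×10³) + 1/(1950×103×10³) = 9.045×10⁻⁸ N⁻¹.
P = 0.0001782 / 9.045×10⁻⁸ = 1970 N = 1.97 kN.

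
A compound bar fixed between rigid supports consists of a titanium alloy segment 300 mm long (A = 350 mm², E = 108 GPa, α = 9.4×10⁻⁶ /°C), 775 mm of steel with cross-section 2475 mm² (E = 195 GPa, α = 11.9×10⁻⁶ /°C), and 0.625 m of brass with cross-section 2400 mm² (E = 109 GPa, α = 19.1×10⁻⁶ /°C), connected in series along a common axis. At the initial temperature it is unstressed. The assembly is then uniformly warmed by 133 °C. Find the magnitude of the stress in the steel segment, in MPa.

If the supports were absent, the total length change would be Σ αᵢΔT Lᵢ = 9.4×10⁻⁶×133×300 + 11.9×10⁻⁶×133×775 + 19.1×10⁻⁶×133×625 = 3.189 mm.
Since the ends are fixed, an axial force P builds up, equal in every segment, with P · Σ Lᵢ/(AᵢEᵢ) = δ_free.
Σ Lᵢ/(AᵢEᵢ) = 300/(350×108×10³) + 775/(2475×195×10³) + 625/(2400×109×10³) = 1.193×10⁻⁵ mm/N.
So P = 3.189 / 1.193×10⁻⁵ = 267.3 kN, compressive.
σ_{steel} = P / A = 267300 / 2475 = 108 MPa.

σ ≈ 108 MPa (compressive)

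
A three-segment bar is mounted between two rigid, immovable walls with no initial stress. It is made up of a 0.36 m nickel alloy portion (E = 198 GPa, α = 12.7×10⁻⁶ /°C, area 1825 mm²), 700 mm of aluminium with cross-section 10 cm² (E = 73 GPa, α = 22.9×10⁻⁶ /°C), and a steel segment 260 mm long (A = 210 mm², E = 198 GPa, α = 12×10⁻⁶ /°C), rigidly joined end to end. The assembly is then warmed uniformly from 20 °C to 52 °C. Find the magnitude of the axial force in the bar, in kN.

P ≈ 45.1 kN (compressive)

Free thermal expansion of the whole bar: Σ αᵢΔT Lᵢ = 12.7×10⁻⁶×32×360 + 22.9×10⁻⁶×32×700 + 12×10⁻⁶×32×260 = 0.7591 mm.
Since the ends are fixed, an axial force P builds up, equal in every segment, with P · Σ Lᵢ/(AᵢEᵢ) = δ_free.
The series flexibility is Σ Lᵢ/(AᵢEᵢ) = 360/(1825×198×10³) + 700/(1000×73×10³) + 260/(210×198×10³) = 1.684×10⁻⁵ mm/N.
Hence P = δ_free / Σ(L/AE) = 0.7591/1.684×10⁻⁵ = 45.08 kN (compressive).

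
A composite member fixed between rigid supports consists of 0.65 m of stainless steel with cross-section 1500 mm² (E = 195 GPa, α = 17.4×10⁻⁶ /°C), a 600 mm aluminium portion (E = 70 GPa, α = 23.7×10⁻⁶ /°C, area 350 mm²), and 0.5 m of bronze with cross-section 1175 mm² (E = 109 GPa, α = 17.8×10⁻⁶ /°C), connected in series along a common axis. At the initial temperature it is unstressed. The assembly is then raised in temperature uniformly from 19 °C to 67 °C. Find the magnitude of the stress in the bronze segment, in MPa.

σ ≈ 45.9 MPa (compressive)

With the walls removed the bar would change length by δ_free = Σ αᵢΔT Lᵢ = 17.4×10⁻⁶×48×650 + 23.7×10⁻⁶×48×600 + 17.8×10⁻⁶×48×500 = 1.653 mm.
The walls prevent any net length change, so an axial force P (same in every segment) develops. Compatibility: P · Σ Lᵢ/(AᵢEᵢ) = δ_free.
The series flexibility is Σ Lᵢ/(AᵢEᵢ) = 650/(1500×195×10³) + 600/(350×70×10³) + 500/(1175×109×10³) = 3.062×10⁻⁵ mm/N.
P = 1.653 / 3.062×10⁻⁵ = 53980 N = 53.98 kN, compressive.
σ_{bronze} = P / A = 53980 / 1175 = 45.94 MPa.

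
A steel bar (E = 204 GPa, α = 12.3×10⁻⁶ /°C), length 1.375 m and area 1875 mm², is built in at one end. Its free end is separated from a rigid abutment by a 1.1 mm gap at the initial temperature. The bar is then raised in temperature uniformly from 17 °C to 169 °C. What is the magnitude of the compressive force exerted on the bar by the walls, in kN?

P ≈ 409 kN

If the wall were absent the bar would grow by αΔT L = 12.3×10⁻⁶ × 152 × 1375 = 2.571 mm.
The gap closes (δ_free > 1.1 mm) and the wall then resists a further 2.571 − 1.1 = 1.471 mm of expansion.
So σ = E(δ_free − g)/L = 204×10³ × 1.471/1375 = 218.2 MPa.
Force on the wall = σA = 218.2 × 1875 mm² = 409.1 kN.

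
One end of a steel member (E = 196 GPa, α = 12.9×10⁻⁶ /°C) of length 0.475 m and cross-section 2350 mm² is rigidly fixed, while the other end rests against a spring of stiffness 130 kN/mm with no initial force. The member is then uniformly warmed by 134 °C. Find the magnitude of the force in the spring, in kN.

P ≈ 94.1 kN

The unrestrained thermal change is αΔT L = 12.9×10⁻⁶ × 134 × 475 = 0.8211 mm.
With a force P in the spring, the elastic change of the member is PL/(AE) and that of the spring is P/k; compatibility requires their sum to equal δ_free.
So P = δ_free / [L/(AE) + 1/k] = 0.8211 / [ 475/(2350×196×10³) + 1/(130×10³) ].
P = 0.8211 / 8.724×10⁻⁶ = 94120 N.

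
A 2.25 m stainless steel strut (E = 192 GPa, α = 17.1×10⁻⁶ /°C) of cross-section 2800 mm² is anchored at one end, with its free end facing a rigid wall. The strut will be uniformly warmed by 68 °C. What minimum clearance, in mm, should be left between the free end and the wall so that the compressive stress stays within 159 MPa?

g ≈ 0.753 mm

With no wall the strut would lengthen by αΔT L = 17.1×10⁻⁶ × 68 × 2250 = 2.616 mm.
At the allowable stress the elastic shortening the wall may impose is σL/E = 159 × 2250 / (192×10³) = 1.863 mm.
So the gap has to take up the difference, g_min = δ_free − σL/E = 2.616 − 1.863 = 0.753 mm.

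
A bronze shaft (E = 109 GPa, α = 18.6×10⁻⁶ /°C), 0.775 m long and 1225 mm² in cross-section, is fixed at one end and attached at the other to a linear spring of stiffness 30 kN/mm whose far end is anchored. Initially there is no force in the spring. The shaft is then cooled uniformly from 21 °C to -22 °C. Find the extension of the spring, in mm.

δ ≈ 0.528 mm

Free thermal contraction: δ_free = αΔT L = 18.6×10⁻⁶ × 43 × 775 = 0.6198 mm.
Let P be the tensile force in the spring. The shaft extends elastically by PL/(AE) and the spring stretches by P/k; together these equal δ_free.
So P = δ_free / [L/(AE) + 1/k] = 0.6198 / [ 775/(1225×109×10³) + 1/(30×10³) ].
P = 0.6198 / 3.914×10⁻⁵ = 15840 N.
Spring extension = P/k = 15840/(30×10³) = 0.5279 mm.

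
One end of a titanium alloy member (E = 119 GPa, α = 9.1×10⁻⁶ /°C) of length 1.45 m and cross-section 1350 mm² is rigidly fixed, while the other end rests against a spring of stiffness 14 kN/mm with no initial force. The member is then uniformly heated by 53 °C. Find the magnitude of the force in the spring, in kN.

The unrestrained thermal change is αΔT L = 9.1×10⁻⁶ × 53 × 1450 = 0.6993 mm.
Let P be the compressive force at the spring. The member shortens elastically by PL/(AE) and the spring compresses by P/k; together these equal δ_free.
So P = δ_free / [L/(AE) + 1/k] = 0.6993 / [ 1450/(1350×119×10³) + 1/(14×10³) ].
P = 0.6993 / 8.045×10⁻⁵ = 8692 N.

P ≈ 8.69 kN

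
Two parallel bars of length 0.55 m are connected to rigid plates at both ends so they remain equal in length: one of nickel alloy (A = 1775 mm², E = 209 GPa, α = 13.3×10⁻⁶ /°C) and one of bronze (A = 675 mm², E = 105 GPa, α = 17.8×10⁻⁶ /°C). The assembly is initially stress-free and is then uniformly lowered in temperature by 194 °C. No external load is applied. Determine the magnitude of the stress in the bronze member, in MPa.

The bronze has the larger α, so on cooling it would change length more than the nickel alloy if both were free. The rigid plates force a common final length, so the bronze is put into tension and the nickel alloy into compression, with equal and opposite forces P (no external load).
Equating the net (thermal + elastic) strains gives |α₁ − α₂|·ΔT = P·[1/(A₁E₁) + 1/(A₂E₂)].
|α₁ − α₂|·ΔT = 4.5×10⁻⁶ × 194 = 0.000873.
1/(A₁E₁) + 1/(A₂E₂) = 1/(1775×209×10³) + 1/(675×105×10³) = 1.68×10⁻⁸ N⁻¹.
P = 0.000873 / 1.68×10⁻⁸ = 51950 N = 51.95 kN.
σ_{bronze} = P/A₂ = 51950/675 = 76.96 MPa, tensile.

σ ≈ 77 MPa (tensile)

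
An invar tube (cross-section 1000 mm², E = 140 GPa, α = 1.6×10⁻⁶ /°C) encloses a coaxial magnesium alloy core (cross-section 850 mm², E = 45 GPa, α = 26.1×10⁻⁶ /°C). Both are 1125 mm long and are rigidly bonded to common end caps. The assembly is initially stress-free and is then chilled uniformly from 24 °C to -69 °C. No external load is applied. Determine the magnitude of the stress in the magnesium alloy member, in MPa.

The magnesium alloy has the larger α, so on cooling it would change length more than the invar if both were free. The rigid plates force a common final length, so the magnesium alloy is put into tension and the invar into compression, with equal and opposite forces P (no external load).
Setting the final lengths equal and cancelling L: (α₁ − α₂)ΔT = P/(A₁E₁) + P/(A₂E₂).
|α₁ − α₂|·ΔT = 24.5×10⁻⁶ × 93 = 0.002279.
1/(A₁E₁) + 1/(A₂E₂) = 1/(1000×140×10³) + 1/(850×45×10³) = 3.329×10⁻⁸ N⁻¹.
So P = 0.002279 / 3.329×10⁻⁸ = 68.45 kN.
σ_{magnesium alloy} = P/A₂ = 68450/850 = 80.53 MPa, tensile.

σ ≈ 80.5 MPa (tensile)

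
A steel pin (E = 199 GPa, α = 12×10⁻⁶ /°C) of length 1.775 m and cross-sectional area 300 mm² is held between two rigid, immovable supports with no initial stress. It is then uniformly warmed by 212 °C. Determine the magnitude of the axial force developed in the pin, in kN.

P ≈ 152 kN (compressive)

Full restraint means ε = 0, so the stress is σ = EαΔT = 199×10³ × 12×10⁻⁶ × 212 = 506.3 MPa.
P = AEαΔT = 300 × 199×10³ × 12×10⁻⁶ × 212 = 151.9 kN (compressive).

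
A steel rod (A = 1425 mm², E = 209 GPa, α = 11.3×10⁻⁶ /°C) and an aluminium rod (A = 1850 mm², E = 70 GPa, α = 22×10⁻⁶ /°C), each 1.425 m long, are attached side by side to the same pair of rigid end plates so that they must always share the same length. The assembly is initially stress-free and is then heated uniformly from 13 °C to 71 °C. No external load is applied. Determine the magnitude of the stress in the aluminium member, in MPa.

The aluminium has the larger α, so on heating it would change length more than the steel if both were free. The rigid plates force a common final length, so the aluminium is put into compression and the steel into tension, with equal and opposite forces P (no external load).
Setting the final lengths equal and cancelling L: (α₁ − α₂)ΔT = P/(A₁E₁) + P/(A₂E₂).
|α₁ − α₂|·ΔT = 10.7×10⁻⁶ × 58 = 0.0006206.
1/(A₁E₁) + 1/(A₂E₂) = 1/(1425×209×10³) + 1/(1850×70×10³) = 1.108×10⁻⁸ N⁻¹.
P = 0.0006206 / 1.108×10⁻⁸ = 56010 N = 56.01 kN.
σ_{aluminium} = P/A₂ = 56010/1850 = 30.28 MPa, compressive.

σ ≈ 30.3 MPa (compressive)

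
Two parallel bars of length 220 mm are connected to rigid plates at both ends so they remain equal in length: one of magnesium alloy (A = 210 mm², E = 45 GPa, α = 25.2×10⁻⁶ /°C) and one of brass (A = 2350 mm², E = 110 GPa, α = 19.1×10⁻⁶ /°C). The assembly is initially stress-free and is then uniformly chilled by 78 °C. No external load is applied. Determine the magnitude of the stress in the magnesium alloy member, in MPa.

σ ≈ 20.7 MPa (tensile)

Equilibrium of a rigid end plate with no external load gives equal and opposite internal forces ±P in the two members. Since α_{magnesium alloy} > α_{brass}, cooling drives the magnesium alloy into tension and the brass into compression.
Setting the final lengths equal and cancelling L: (α₁ − α₂)ΔT = P/(A₁E₁) + P/(A₂E₂).
|α₁ − α₂|·ΔT = 6.1×10⁻⁶ × 78 = 0.0004758.
1/(A₁E₁) + 1/(A₂E₂) = 1/(210×45×10³) + 1/(2350×110×10³) = 1.097×10⁻⁷ N⁻¹.
So P = 0.0004758 / 1.097×10⁻⁷ = 4.338 kN.
σ_{magnesium alloy} = P/A₁ = 4338/210 = 20.66 MPa, tensile.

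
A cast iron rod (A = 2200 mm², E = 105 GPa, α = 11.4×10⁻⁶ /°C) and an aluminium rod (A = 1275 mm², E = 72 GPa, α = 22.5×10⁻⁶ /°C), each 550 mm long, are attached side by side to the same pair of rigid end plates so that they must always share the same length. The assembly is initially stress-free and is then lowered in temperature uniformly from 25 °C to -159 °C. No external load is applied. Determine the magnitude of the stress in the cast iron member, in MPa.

σ ≈ 61 MPa (compressive)

Both members must finish at the same length. With the larger α, the aluminium tends to over-contract; the plates restrain it, putting the aluminium in tension and the cast iron in compression. With no external load the two internal forces are equal and opposite, magnitude P.
Equating the net (thermal + elastic) strains gives |α₁ − α₂|·ΔT = P·[1/(A₁E₁) + 1/(A₂E₂)].
|α₁ − α₂|·ΔT = 11.1×10⁻⁶ × 184 = 0.002042.
1/(A₁E₁) + 1/(A₂E₂) = 1/(2200×105×10³) + 1/(1275×72×10³) = 1.522×10⁻⁸ N⁻¹.
P = 0.002042 / 1.522×10⁻⁸ = 134200 N = 134.2 kN.
σ_{cast iron} = P/A₁ = 134200/2200 = 60.99 MPa, compressive.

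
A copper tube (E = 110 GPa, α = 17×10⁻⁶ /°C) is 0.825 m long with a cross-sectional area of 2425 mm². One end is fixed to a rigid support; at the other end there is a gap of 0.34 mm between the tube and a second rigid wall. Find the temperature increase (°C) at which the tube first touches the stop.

Contact occurs when the free expansion equals the gap: αΔT L = 0.34 mm.
ΔT = 0.34 / (17×10⁻⁶ × 825) = 24.24 °C.

ΔT ≈ 24.2 °C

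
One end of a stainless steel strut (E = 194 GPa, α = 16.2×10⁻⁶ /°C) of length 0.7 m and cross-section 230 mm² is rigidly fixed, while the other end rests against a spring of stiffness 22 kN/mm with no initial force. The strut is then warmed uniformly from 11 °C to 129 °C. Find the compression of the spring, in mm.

The unrestrained thermal change is αΔT L = 16.2×10⁻⁶ × 118 × 700 = 1.338 mm.
Let P be the compressive force at the spring. The strut shortens elastically by PL/(AE) and the spring compresses by P/k; together these equal δ_free.
So P = δ_free / [L/(AE) + 1/k] = 1.338 / [ 700/(230×194×10³) + 1/(22×10³) ].
P = 1.338 / 6.114×10⁻⁵ = 21890 N.
Spring compression = P/k = 21890/(22×10³) = 0.9948 mm.

δ ≈ 0.995 mm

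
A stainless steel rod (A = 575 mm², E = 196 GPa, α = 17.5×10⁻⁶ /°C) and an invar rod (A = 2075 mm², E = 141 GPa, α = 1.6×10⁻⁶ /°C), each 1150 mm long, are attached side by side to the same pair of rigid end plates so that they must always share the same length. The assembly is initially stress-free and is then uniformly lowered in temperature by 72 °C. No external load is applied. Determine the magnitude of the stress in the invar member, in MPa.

σ ≈ 44.9 MPa (compressive)

The stainless steel has the larger α, so on cooling it would change length more than the invar if both were free. The rigid plates force a common final length, so the stainless steel is put into tension and the invar into compression, with equal and opposite forces P (no external load).
Compatibility of the two members (thermal + elastic change equal): (α₁ − α₂)ΔT = P·[1/(A₁E₁) + 1/(A₂E₂)].
|α₁ − α₂|·ΔT = 15.9×10⁻⁶ × 72 = 0.001145.
1/(A₁E₁) + 1/(A₂E₂) = 1/(575×196×10³) + 1/(2075×141×10³) = 1.229×10⁻⁸ N⁻¹.
P = 0.001145 / 1.229×10⁻⁸ = 93140 N = 93.14 kN.
σ_{invar} = P/A₂ = 93140/2075 = 44.89 MPa, compressive.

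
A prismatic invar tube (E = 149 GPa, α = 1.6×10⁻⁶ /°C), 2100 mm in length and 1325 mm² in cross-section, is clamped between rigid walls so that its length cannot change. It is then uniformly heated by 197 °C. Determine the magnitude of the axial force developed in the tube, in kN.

With zero net strain, σ = E·αΔT = 149 GPa × 1.6×10⁻⁶ × 197 = 46.96 MPa.
Then P = σA = 46.96 × 1325 mm² = 62.23 kN, compressive.

P ≈ 62.2 kN (compressive)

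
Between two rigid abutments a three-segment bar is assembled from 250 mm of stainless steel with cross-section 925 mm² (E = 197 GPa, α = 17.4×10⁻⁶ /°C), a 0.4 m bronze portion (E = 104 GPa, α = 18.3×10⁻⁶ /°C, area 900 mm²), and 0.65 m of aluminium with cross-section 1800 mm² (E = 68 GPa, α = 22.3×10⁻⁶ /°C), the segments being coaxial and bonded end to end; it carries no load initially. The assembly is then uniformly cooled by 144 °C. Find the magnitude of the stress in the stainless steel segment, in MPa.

If the supports were absent, the total length change would be Σ αᵢΔT Lᵢ = 17.4×10⁻⁶×144×250 + 18.3×10⁻⁶×144×400 + 22.3×10⁻⁶×144×650 = 3.768 mm.
The rigid supports impose zero overall length change; the single axial force P common to all segments must satisfy P Σ Lᵢ/(AᵢEᵢ) = δ_free.
Σ Lᵢ/(AᵢEᵢ) = 250/(925×197×10³) + 400/(900×104×10³) + 650/(1800×68×10³) = 1.096×10⁻⁵ mm/N.
So P = 3.768 / 1.096×10⁻⁵ = 343.9 kN, tensile.
σ_{stainless steel} = P / A = 343900 / 925 = 371.8 MPa.

σ ≈ 372 MPa (tensile)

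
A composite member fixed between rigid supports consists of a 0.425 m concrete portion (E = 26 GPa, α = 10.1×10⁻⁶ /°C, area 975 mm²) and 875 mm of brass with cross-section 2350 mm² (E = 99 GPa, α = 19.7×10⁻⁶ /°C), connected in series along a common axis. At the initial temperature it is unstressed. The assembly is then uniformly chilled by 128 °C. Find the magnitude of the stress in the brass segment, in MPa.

σ ≈ 57.1 MPa (tensile)

Free thermal contraction of the whole bar: Σ αᵢΔT Lᵢ = 10.1×10⁻⁶×128×425 + 19.7×10⁻⁶×128×875 = 2.756 mm.
The walls prevent any net length change, so an axial force P (same in every segment) develops. Compatibility: P · Σ Lᵢ/(AᵢEᵢ) = δ_free.
Σ Lᵢ/(AᵢEᵢ) = 425/(975×26×10³) + 875/(2350×99×10³) = 2.053×10⁻⁵ mm/N.
P = 2.756 / 2.053×10⁻⁵ = 134300 N = 134.3 kN, tensile.
σ_{brass} = P / A = 134300 / 2350 = 57.13 MPa.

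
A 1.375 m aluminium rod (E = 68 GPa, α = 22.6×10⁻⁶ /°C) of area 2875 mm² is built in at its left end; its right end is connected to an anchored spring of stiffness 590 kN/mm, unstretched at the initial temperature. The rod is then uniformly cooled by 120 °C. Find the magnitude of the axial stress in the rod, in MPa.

The unrestrained thermal change is αΔT L = 22.6×10⁻⁶ × 120 × 1375 = 3.729 mm.
With a force P in the spring, the elastic change of the rod is PL/(AE) and that of the spring is P/k; compatibility requires their sum to equal δ_free.
So P = δ_free / [L/(AE) + 1/k] = 3.729 / [ 1375/(2875×68×10³) + 1/(590×10³) ].
P = 3.729 / 8.728×10⁻⁶ = 427200 N.
σ = P/A = 427200/2875 = 148.6 MPa.

σ ≈ 149 MPa (tensile)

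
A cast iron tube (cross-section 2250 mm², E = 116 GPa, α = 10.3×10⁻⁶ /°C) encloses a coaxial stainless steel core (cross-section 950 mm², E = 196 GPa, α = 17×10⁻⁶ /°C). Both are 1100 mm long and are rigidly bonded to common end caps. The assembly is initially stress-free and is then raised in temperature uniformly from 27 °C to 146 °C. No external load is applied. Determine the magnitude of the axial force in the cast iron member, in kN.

P ≈ 86.6 kN (tensile in the cast iron)

Both members must finish at the same length. With the larger α, the stainless steel tends to over-expand; the plates restrain it, putting the stainless steel in compression and the cast iron in tension. With no external load the two internal forces are equal and opposite, magnitude P.
Compatibility of the two members (thermal + elastic change equal): (α₁ − α₂)ΔT = P·[1/(A₁E₁) + 1/(A₂E₂)].
|α₁ − α₂|·ΔT = 6.7×10⁻⁶ × 119 = 0.0007973.
1/(A₁E₁) + 1/(A₂E₂) = 1/(2250×116×10³) + 1/(950×196×10³) = 9.202×10⁻⁹ N⁻¹.
So P = 0.0007973 / 9.202×10⁻⁹ = 86.64 kN.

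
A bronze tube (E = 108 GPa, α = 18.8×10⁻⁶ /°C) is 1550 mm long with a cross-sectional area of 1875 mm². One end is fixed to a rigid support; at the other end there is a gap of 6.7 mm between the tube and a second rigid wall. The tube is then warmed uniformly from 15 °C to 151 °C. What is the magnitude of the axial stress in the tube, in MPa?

σ ≈ 0 MPa

Free thermal elongation = αΔT L = 18.8×10⁻⁶ × 136 × 1550 = 3.963 mm.
Since δ_free = 3.96 mm is less than the 6.7 mm gap, the tube never touches the wall. No axial force develops.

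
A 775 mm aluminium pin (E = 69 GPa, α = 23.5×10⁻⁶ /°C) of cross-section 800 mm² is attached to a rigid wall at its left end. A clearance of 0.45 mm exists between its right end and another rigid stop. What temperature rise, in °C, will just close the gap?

The gap closes when αΔT L = 0.45 mm, since the pin is still unstressed at that instant.
ΔT = 0.45 / (23.5×10⁻⁶ × 775) = 24.71 °C.

ΔT ≈ 24.7 °C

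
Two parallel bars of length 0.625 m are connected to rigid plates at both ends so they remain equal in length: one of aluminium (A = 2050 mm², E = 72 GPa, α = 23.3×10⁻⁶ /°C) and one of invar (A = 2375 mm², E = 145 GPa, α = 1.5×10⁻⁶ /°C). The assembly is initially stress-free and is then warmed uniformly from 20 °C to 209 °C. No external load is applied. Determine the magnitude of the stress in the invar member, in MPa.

Equilibrium of a rigid end plate with no external load gives equal and opposite internal forces ±P in the two members. Since α_{aluminium} > α_{invar}, heating drives the aluminium into compression and the invar into tension.
Setting the final lengths equal and cancelling L: (α₁ − α₂)ΔT = P/(A₁E₁) + P/(A₂E₂).
|α₁ − α₂|·ΔT = 21.8×10⁻⁶ × 189 = 0.00412.
1/(A₁E₁) + 1/(A₂E₂) = 1/(2050×72×10³) + 1/(2375×145×10³) = 9.679×10⁻⁹ N⁻¹.
So P = 0.00412 / 9.679×10⁻⁹ = 425.7 kN.
σ_{invar} = P/A₂ = 425700/2375 = 179.2 MPa, tensile.

σ ≈ 179 MPa (tensile)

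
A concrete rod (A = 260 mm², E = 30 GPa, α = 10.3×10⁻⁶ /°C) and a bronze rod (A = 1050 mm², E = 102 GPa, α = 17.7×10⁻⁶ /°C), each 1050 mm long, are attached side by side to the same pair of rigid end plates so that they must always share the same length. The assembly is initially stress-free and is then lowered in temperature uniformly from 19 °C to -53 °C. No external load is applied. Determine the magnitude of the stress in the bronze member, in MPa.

The bronze has the larger α, so on cooling it would change length more than the concrete if both were free. The rigid plates force a common final length, so the bronze is put into tension and the concrete into compression, with equal and opposite forces P (no external load).
Equating the net (thermal + elastic) strains gives |α₁ − α₂|·ΔT = P·[1/(A₁E₁) + 1/(A₂E₂)].
|α₁ − α₂|·ΔT = 7.4×10⁻⁶ × 72 = 0.0005328.
1/(A₁E₁) + 1/(A₂E₂) = 1/(260×30×10³) + 1/(1050×102×10³) = 1.375×10⁻⁷ N⁻¹.
P = 0.0005328 / 1.375×10⁻⁷ = 3874 N = 3.874 kN.
σ_{bronze} = P/A₂ = 3874/1050 = 3.689 MPa, tensile.

σ ≈ 3.69 MPa (tensile)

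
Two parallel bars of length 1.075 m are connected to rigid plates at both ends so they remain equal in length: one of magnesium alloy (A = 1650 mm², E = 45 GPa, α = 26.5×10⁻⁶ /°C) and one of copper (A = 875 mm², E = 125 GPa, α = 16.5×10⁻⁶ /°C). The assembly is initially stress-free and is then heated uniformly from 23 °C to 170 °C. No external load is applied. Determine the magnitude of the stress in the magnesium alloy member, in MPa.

The magnesium alloy has the larger α, so on heating it would change length more than the copper if both were free. The rigid plates force a common final length, so the magnesium alloy is put into compression and the copper into tension, with equal and opposite forces P (no external load).
Setting the final lengths equal and cancelling L: (α₁ − α₂)ΔT = P/(A₁E₁) + P/(A₂E₂).
|α₁ − α₂|·ΔT = 10×10⁻⁶ × 147 = 0.00147.
1/(A₁E₁) + 1/(A₂E₂) = 1/(1650×45×10³) + 1/(875×125×10³) = 2.261×10⁻⁸ N⁻¹.
So P = 0.00147 / 2.261×10⁻⁸ = 65.01 kN.
σ_{magnesium alloy} = P/A₁ = 65010/1650 = 39.4 MPa, compressive.

σ ≈ 39.4 MPa (compressive)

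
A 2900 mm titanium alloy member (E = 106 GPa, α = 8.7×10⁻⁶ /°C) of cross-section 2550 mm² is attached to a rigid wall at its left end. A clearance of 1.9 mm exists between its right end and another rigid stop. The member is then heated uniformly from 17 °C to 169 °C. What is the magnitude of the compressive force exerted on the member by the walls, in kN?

Free thermal elongation = αΔT L = 8.7×10⁻⁶ × 152 × 2900 = 3.835 mm.
The gap closes (δ_free > 1.9 mm) and the wall then resists a further 3.835 − 1.9 = 1.935 mm of expansion.
Compatibility: PL/(AE) = 1.935 mm, so σ = P/A = E × (1.935/2900) = 70.73 MPa.
P = σA = 70.73 × 2550 = 180.4 kN.

P ≈ 180 kN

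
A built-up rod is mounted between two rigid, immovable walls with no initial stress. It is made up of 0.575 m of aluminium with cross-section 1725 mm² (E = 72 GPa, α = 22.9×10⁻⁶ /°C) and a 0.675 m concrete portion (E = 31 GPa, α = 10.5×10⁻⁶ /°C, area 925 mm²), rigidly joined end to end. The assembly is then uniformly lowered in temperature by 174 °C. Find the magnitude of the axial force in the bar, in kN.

Free thermal contraction of the whole bar: Σ αᵢΔT Lᵢ = 22.9×10⁻⁶×174×575 + 10.5×10⁻⁶×174×675 = 3.524 mm.
The rigid supports impose zero overall length change; the single axial force P common to all segments must satisfy P Σ Lᵢ/(AᵢEᵢ) = δ_free.
The series flexibility is Σ Lᵢ/(AᵢEᵢ) = 575/(1725×72×10³) + 675/(925×31×10³) = 2.817×10⁻⁵ mm/N.
Hence P = δ_free / Σ(L/AE) = 3.524/2.817×10⁻⁵ = 125.1 kN (tensile).

P ≈ 125 kN (tensile)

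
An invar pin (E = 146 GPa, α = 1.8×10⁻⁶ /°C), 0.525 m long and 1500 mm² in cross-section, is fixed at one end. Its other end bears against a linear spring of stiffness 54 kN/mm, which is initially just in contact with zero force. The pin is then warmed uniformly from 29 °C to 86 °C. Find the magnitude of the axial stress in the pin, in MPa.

The unrestrained thermal change is αΔT L = 1.8×10⁻⁶ × 57 × 525 = 0.05387 mm.
Let P be the compressive force at the spring. The pin shortens elastically by PL/(AE) and the spring compresses by P/k; together these equal δ_free.
P [ L/(AE) + 1/k ] = δ_free → P [ 525/(1500×146×10³) + 1/(54×10³) ] = 0.05387.
P = 0.05387 / 2.092×10⁻⁵ = 2575 N.
σ = P/A = 2575/1500 = 1.717 MPa.

σ ≈ 1.72 MPa (compressive)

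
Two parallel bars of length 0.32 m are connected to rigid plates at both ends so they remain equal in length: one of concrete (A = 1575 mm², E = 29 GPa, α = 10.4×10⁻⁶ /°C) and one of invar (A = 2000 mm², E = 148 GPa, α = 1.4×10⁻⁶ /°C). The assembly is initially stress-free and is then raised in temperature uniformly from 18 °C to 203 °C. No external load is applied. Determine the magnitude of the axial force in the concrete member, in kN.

P ≈ 65.9 kN (compressive in the concrete)

Both members must finish at the same length. With the larger α, the concrete tends to over-expand; the plates restrain it, putting the concrete in compression and the invar in tension. With no external load the two internal forces are equal and opposite, magnitude P.
Setting the final lengths equal and cancelling L: (α₁ − α₂)ΔT = P/(A₁E₁) + P/(A₂E₂).
|α₁ − α₂|·ΔT = 9×10⁻⁶ × 185 = 0.001665.
1/(A₁E₁) + 1/(A₂E₂) = 1/(1575×29×10³) + 1/(2000×148×10³) = 2.527×10⁻⁸ N⁻¹.
P = 0.001665 / 2.527×10⁻⁸ = 65880 N = 65.88 kN.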